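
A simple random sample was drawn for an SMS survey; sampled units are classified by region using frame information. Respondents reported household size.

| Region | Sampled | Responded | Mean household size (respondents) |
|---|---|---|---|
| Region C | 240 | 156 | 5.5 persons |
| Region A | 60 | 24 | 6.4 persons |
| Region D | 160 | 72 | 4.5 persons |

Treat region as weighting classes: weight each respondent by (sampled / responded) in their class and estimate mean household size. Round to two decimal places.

Class response rates: Region C 156/240 = 65%, Region A 24/60 = 40%, Region D 72/160 = 45%.
Each respondent's weight = sampled/responded in their class; summing within a class gives n_sampled, so:
  Region C: 240 × 5.5 = 1320
  Region A: 60 × 6.4 = 384
  Region D: 160 × 4.5 = 720
Adjusted estimate = 2424 / 460 = 5.26957 → 5.27.

5.27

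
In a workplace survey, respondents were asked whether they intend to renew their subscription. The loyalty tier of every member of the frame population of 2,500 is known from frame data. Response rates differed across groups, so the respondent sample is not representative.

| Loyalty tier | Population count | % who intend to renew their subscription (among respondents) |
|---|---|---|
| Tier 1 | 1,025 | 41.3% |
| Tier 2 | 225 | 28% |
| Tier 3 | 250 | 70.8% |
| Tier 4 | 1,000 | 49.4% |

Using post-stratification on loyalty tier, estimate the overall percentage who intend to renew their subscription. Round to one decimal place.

Each cell contributes population-share × respondent value:
  Tier 1: (1,025/2,500) × 41.3 = 16.933
  Tier 2: (225/2,500) × 28 = 2.52
  Tier 3: (250/2,500) × 70.8 = 7.08
  Tier 4: (1,000/2,500) × 49.4 = 19.76
Post-stratified estimate = 46.293 → 46.3%.

46.3%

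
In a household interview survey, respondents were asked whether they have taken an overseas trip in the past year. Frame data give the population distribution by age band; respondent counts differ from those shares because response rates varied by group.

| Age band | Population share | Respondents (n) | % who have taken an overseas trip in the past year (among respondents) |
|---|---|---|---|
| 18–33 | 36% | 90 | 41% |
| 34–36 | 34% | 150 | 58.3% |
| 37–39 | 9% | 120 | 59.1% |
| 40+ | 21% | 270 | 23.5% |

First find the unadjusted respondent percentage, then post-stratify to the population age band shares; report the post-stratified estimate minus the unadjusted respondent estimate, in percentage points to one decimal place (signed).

Unadjusted (pooled respondent) estimate weights by respondent counts:
  (90/630)×41 + (150/630)×58.3 + (120/630)×59.1 + (270/630)×23.5 = 41.0667%
Post-stratifying to population shares instead:
  0.36×41 + 0.34×58.3 + 0.09×59.1 + 0.21×23.5 = 44.836%
Difference = 44.836 − 41.0667 = 3.7693 pp.

+3.8 percentage points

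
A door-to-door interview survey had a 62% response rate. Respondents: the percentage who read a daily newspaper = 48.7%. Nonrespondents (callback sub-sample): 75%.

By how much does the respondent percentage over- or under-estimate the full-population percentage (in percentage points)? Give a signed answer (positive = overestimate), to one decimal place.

Nonresponse fraction = 1 − 0.62 = 0.38.
Bias = (nonresponse fraction) × (respondent percentage − nonrespondent percentage)
     = 0.38 × (48.7 − 75) = 0.38 × -26.3 = -9.994.

-10.0 percentage points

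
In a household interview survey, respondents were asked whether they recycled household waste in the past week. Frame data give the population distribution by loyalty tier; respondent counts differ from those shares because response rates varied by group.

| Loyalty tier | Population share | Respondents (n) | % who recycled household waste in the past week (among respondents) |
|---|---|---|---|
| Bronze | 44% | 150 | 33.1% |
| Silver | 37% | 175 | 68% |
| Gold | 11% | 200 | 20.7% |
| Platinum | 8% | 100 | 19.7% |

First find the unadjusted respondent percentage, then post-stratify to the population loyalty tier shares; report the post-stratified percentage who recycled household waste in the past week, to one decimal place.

43.6%

Unadjusted (pooled respondent) estimate weights by respondent counts:
  (150/625)×33.1 + (175/625)×68 + (200/625)×20.7 + (100/625)×19.7 = 36.76%
Reweighting by population loyalty tier shares:
  0.44×33.1 + 0.37×68 + 0.11×20.7 + 0.08×19.7 = 43.577%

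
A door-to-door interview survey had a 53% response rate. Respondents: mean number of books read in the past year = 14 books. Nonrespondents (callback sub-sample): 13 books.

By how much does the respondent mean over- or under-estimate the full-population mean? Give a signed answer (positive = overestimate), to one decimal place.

Nonresponse fraction = 1 − 0.53 = 0.47.
Bias = (nonresponse fraction) × (respondent mean − nonrespondent mean)
     = 0.47 × (14 − 13) = 0.47 × 1 = 0.47.

+0.5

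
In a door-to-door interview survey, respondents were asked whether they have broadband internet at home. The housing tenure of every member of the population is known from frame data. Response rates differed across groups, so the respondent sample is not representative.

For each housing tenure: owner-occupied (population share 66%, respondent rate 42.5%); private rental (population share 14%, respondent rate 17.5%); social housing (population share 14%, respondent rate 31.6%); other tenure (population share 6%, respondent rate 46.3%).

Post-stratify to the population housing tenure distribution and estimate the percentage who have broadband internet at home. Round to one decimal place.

Post-stratification weights by population share, not respondent share:
  owner-occupied: 0.66 × 42.5 = 28.05
  private rental: 0.14 × 17.5 = 2.45
  social housing: 0.14 × 31.6 = 4.424
  other tenure: 0.06 × 46.3 = 2.778
Post-stratified estimate = 37.702 → 37.7%.

37.7%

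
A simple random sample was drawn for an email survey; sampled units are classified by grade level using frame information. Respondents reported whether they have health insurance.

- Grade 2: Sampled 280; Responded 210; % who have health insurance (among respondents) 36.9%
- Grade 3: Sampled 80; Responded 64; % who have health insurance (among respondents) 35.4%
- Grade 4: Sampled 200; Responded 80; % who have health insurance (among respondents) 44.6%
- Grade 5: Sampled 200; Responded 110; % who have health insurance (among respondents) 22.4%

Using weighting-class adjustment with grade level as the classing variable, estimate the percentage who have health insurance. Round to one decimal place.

Class response rates: Grade 2 210/280 = 75%, Grade 3 64/80 = 80%, Grade 4 80/200 = 40%, Grade 5 110/200 = 55%.
Inverse-response-rate weighting restores each class to its sampled count, so class totals weight by n_sampled:
  Grade 2: 280 × 36.9 = 10,332
  Grade 3: 80 × 35.4 = 2832
  Grade 4: 200 × 44.6 = 8920
  Grade 5: 200 × 22.4 = 4480
Adjusted estimate = 26,564 / 760 = 34.9526 → 35.0%.

35.0%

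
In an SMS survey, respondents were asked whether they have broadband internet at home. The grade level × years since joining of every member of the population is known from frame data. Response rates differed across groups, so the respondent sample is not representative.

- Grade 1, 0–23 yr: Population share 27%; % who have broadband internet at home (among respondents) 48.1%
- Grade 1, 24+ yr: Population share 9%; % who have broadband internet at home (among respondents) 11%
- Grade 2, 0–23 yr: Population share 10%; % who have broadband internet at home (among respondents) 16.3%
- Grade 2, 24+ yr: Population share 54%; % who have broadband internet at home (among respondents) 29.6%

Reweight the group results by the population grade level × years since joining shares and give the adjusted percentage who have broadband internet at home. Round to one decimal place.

31.6%

Reweight to the known grade level × years since joining distribution:
  Grade 1, 0–23 yr: 0.27 × 48.1 = 12.987
  Grade 1, 24+ yr: 0.09 × 11 = 0.99
  Grade 2, 0–23 yr: 0.1 × 16.3 = 1.63
  Grade 2, 24+ yr: 0.54 × 29.6 = 15.984
Post-stratified estimate = 31.591 → 31.6%.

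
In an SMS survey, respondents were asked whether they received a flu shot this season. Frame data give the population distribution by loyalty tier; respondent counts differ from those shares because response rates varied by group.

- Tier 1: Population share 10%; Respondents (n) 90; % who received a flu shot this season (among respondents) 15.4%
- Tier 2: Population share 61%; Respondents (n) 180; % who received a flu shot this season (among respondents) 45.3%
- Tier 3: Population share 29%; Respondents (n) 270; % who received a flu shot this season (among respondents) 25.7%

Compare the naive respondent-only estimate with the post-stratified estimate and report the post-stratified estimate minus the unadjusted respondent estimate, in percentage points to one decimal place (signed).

+6.1 percentage points

Without adjustment, the pooled respondent share is:
  (90/540)×15.4 + (180/540)×45.3 + (270/540)×25.7 = 30.5167%
Post-stratified estimate weights by population shares:
  0.1×15.4 + 0.61×45.3 + 0.29×25.7 = 36.626%
Difference = 36.626 − 30.5167 = 6.1093 pp.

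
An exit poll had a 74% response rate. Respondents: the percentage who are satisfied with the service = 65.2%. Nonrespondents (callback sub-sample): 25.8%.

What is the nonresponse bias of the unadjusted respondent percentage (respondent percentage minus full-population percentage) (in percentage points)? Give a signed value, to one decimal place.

Nonresponse fraction = 1 − 0.74 = 0.26.
Bias = (nonresponse fraction) × (respondent percentage − nonrespondent percentage)
     = 0.26 × (65.2 − 25.8) = 0.26 × 39.4 = 10.244.

+10.2 percentage points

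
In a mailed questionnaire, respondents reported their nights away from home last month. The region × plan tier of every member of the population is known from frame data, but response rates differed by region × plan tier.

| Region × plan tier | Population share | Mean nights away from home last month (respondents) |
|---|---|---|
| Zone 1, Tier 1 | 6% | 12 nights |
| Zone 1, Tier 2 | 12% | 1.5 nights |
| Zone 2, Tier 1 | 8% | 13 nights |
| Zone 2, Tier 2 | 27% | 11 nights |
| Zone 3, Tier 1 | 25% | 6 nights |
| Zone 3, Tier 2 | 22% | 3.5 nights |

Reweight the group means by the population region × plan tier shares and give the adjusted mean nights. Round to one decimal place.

7.2

Each cell contributes population-share × respondent value:
  Zone 1, Tier 1: 0.06 × 12 = 0.72
  Zone 1, Tier 2: 0.12 × 1.5 = 0.18
  Zone 2, Tier 1: 0.08 × 13 = 1.04
  Zone 2, Tier 2: 0.27 × 11 = 2.97
  Zone 3, Tier 1: 0.25 × 6 = 1.5
  Zone 3, Tier 2: 0.22 × 3.5 = 0.77
Post-stratified estimate = 7.18 → 7.2.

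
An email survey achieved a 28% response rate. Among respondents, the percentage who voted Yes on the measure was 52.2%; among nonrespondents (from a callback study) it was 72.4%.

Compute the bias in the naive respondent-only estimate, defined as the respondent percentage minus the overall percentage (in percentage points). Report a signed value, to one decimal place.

-14.5 percentage points

Nonresponse fraction = 1 − 0.28 = 0.72.
Bias = (nonresponse fraction) × (respondent percentage − nonrespondent percentage)
     = 0.72 × (52.2 − 72.4) = 0.72 × -20.2 = -14.544.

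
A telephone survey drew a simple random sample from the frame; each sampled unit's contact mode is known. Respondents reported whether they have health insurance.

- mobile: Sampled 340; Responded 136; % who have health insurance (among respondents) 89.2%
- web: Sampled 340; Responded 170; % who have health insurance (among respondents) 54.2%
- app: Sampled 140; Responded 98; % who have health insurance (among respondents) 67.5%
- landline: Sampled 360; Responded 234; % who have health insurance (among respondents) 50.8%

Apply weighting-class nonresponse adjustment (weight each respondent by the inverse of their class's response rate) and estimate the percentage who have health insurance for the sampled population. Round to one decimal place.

64.8%

Response rates by class: mobile 136/340 = 40%, web 170/340 = 50%, app 98/140 = 70%, landline 234/360 = 65%.
Inverse-response-rate weighting restores each class to its sampled count, so class totals weight by n_sampled:
  mobile: 340 × 89.2 = 30,328
  web: 340 × 54.2 = 18,428
  app: 140 × 67.5 = 9450
  landline: 360 × 50.8 = 18,288
Adjusted estimate = 76,494 / 1,180 = 64.8254 → 64.8%.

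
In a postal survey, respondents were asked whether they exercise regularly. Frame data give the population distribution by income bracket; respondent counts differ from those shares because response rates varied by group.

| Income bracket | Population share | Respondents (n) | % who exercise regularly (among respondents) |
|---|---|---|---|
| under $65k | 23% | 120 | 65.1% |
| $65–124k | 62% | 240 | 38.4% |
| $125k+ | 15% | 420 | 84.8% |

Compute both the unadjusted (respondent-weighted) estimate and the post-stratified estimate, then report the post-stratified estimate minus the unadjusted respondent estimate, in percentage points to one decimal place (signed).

-16.0 percentage points

Unadjusted (pooled respondent) estimate weights by respondent counts:
  (120/780)×65.1 + (240/780)×38.4 + (420/780)×84.8 = 67.4923%
Post-stratified estimate weights by population shares:
  0.23×65.1 + 0.62×38.4 + 0.15×84.8 = 51.501%
Difference = 51.501 − 67.4923 = -15.9913 pp.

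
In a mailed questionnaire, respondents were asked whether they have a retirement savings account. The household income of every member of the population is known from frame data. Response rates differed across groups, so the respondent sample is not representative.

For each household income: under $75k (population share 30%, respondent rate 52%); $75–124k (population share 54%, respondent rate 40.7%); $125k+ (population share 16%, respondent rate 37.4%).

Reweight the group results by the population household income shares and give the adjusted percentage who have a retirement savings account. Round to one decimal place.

43.6%

Each cell contributes population-share × respondent value:
  under $75k: 0.3 × 52 = 15.6
  $75–124k: 0.54 × 40.7 = 21.978
  $125k+: 0.16 × 37.4 = 5.984
Post-stratified estimate = 43.562 → 43.6%.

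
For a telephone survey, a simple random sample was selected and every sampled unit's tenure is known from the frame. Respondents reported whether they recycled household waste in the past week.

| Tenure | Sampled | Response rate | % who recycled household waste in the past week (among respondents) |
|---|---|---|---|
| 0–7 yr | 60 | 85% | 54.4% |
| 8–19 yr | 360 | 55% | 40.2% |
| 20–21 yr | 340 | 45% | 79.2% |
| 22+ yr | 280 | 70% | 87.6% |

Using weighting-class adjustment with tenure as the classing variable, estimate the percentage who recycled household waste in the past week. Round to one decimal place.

66.5%

Weighting each respondent by the inverse class response rate inflates each class back to its sampled size, so the class weight is n_sampled:
  0–7 yr: 60 × 54.4 = 3264
  8–19 yr: 360 × 40.2 = 14472
  20–21 yr: 340 × 79.2 = 26,928
  22+ yr: 280 × 87.6 = 24,528
Adjusted estimate = 69,192 / 1,040 = 66.5308 → 66.5%.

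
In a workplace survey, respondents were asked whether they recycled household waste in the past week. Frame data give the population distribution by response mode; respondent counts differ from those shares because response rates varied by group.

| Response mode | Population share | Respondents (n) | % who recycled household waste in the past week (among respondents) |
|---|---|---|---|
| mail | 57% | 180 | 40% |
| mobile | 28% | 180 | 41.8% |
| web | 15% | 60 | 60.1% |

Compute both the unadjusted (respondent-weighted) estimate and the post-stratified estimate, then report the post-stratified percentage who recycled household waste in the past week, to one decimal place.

43.5%

Without adjustment, the pooled respondent share is:
  (180/420)×40 + (180/420)×41.8 + (60/420)×60.1 = 43.6429%
Post-stratifying to population shares instead:
  0.57×40 + 0.28×41.8 + 0.15×60.1 = 43.519%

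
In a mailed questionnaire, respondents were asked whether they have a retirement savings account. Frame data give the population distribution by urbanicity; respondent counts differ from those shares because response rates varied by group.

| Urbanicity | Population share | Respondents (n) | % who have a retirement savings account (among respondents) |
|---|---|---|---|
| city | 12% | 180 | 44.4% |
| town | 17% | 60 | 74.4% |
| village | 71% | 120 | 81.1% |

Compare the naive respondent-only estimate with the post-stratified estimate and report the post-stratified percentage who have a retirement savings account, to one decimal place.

75.6%

Naive respondent-only estimate (weights = respondent counts):
  (180/360)×44.4 + (60/360)×74.4 + (120/360)×81.1 = 61.6333%
Reweighting by population urbanicity shares:
  0.12×44.4 + 0.17×74.4 + 0.71×81.1 = 75.557%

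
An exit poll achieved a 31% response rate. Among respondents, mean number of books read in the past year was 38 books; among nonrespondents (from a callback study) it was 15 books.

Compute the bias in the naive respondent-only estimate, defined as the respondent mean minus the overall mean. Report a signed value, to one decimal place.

+15.9

Nonresponse fraction = 1 − 0.31 = 0.69.
Bias = (nonresponse fraction) × (respondent mean − nonrespondent mean)
     = 0.69 × (38 − 15) = 0.69 × 23 = 15.87.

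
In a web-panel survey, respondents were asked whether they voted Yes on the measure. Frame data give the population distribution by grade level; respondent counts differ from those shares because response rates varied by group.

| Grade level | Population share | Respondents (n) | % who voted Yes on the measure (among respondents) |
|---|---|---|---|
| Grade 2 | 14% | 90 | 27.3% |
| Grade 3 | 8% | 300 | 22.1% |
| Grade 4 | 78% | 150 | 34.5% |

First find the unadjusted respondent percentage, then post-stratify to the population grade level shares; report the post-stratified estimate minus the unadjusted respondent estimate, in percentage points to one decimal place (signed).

Naive respondent-only estimate (weights = respondent counts):
  (90/540)×27.3 + (300/540)×22.1 + (150/540)×34.5 = 26.4111%
Post-stratified estimate weights by population shares:
  0.14×27.3 + 0.08×22.1 + 0.78×34.5 = 32.5%
Difference = 32.5 − 26.4111 = 6.0889 pp.

+6.1 percentage points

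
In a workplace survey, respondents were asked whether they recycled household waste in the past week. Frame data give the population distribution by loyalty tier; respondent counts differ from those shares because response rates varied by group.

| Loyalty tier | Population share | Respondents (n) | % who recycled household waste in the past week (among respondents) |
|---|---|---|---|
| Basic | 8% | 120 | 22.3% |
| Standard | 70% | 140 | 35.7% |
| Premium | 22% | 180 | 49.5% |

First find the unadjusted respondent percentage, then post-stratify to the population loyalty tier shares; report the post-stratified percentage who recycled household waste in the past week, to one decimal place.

37.7%

Without adjustment, the pooled respondent share is:
  (120/440)×22.3 + (140/440)×35.7 + (180/440)×49.5 = 37.6909%
Post-stratified estimate weights by population shares:
  0.08×22.3 + 0.7×35.7 + 0.22×49.5 = 37.664%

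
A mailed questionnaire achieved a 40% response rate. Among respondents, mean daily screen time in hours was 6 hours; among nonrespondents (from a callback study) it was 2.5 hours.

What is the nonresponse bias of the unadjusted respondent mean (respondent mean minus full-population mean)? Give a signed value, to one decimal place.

+2.1

Nonresponse fraction = 1 − 0.4 = 0.6.
Bias = (nonresponse fraction) × (respondent mean − nonrespondent mean)
     = 0.6 × (6 − 2.5) = 0.6 × 3.5 = 2.1.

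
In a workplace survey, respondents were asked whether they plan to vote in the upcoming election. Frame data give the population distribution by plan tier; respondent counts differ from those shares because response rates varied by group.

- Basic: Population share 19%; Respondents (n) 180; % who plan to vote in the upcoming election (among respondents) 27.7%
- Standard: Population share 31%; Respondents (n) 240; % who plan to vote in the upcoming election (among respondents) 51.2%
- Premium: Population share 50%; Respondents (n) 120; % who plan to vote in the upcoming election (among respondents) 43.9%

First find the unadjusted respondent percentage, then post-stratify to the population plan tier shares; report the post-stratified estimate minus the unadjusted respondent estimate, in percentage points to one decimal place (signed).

Without adjustment, the pooled respondent share is:
  (180/540)×27.7 + (240/540)×51.2 + (120/540)×43.9 = 41.7444%
Post-stratifying to population shares instead:
  0.19×27.7 + 0.31×51.2 + 0.5×43.9 = 43.085%
Difference = 43.085 − 41.7444 = 1.3406 pp.

+1.3 percentage points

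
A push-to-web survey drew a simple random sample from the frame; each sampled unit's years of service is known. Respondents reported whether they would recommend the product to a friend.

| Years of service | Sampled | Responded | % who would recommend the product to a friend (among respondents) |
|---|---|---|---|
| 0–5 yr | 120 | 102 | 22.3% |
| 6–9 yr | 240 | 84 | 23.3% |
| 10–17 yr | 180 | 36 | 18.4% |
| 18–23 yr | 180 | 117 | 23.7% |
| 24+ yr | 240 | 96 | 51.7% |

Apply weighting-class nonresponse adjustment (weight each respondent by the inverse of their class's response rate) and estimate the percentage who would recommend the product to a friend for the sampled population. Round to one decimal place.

Response rates by class: 0–5 yr 102/120 = 85%, 6–9 yr 84/240 = 35%, 10–17 yr 36/180 = 20%, 18–23 yr 117/180 = 65%, 24+ yr 96/240 = 40%.
With weight = n_sampled/n_responded per class, the weighted class total is n_sampled:
  0–5 yr: 120 × 22.3 = 2676
  6–9 yr: 240 × 23.3 = 5592
  10–17 yr: 180 × 18.4 = 3312
  18–23 yr: 180 × 23.7 = 4266
  24+ yr: 240 × 51.7 = 12,408
Adjusted estimate = 28,254 / 960 = 29.4312 → 29.4%.

29.4%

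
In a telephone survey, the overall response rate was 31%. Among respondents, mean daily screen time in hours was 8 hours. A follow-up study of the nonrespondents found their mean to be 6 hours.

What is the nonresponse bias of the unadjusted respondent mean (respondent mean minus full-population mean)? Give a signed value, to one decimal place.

Nonresponse fraction = 1 − 0.31 = 0.69.
Bias = (nonresponse fraction) × (respondent mean − nonrespondent mean)
     = 0.69 × (8 − 6) = 0.69 × 2 = 1.38.

+1.4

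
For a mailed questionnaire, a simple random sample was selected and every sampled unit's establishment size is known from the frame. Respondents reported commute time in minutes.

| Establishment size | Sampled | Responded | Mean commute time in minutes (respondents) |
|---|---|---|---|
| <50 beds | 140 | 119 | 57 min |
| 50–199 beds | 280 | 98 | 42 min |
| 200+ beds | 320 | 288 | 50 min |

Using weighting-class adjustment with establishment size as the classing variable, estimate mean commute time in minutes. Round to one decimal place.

Response rates by class: <50 beds 119/140 = 85%, 50–199 beds 98/280 = 35%, 200+ beds 288/320 = 90%.
Weighting each respondent by the inverse class response rate inflates each class back to its sampled size, so the class weight is n_sampled:
  <50 beds: 140 × 57 = 7980
  50–199 beds: 280 × 42 = 11,760
  200+ beds: 320 × 50 = 16,000
Adjusted estimate = 35,740 / 740 = 48.2973 → 48.3.

48.3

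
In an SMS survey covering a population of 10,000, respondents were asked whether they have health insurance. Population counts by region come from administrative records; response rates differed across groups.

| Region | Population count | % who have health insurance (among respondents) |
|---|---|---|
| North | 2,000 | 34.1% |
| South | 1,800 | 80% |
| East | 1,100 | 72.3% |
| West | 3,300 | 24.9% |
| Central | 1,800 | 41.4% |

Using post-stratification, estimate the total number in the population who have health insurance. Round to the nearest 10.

Each cell contributes its population count × the respondent rate:
  North: 2,000 × 34.1% = 682
  South: 1,800 × 80% = 1440
  East: 1,100 × 72.3% = 795.3
  West: 3,300 × 24.9% = 821.7
  Central: 1,800 × 41.4% = 745.2
Estimated total = 4484.2 → 4,480.

4,480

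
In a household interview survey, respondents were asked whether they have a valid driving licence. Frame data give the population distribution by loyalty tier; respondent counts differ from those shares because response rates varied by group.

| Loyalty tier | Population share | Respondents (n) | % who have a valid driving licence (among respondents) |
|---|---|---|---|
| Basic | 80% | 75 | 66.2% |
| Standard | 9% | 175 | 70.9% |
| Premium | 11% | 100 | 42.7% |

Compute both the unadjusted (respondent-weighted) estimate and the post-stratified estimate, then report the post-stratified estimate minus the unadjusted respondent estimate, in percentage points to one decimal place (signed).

Naive respondent-only estimate (weights = respondent counts):
  (75/350)×66.2 + (175/350)×70.9 + (100/350)×42.7 = 61.8357%
Post-stratifying to population shares instead:
  0.8×66.2 + 0.09×70.9 + 0.11×42.7 = 64.038%
Difference = 64.038 − 61.8357 = 2.2023 pp.

+2.2 percentage points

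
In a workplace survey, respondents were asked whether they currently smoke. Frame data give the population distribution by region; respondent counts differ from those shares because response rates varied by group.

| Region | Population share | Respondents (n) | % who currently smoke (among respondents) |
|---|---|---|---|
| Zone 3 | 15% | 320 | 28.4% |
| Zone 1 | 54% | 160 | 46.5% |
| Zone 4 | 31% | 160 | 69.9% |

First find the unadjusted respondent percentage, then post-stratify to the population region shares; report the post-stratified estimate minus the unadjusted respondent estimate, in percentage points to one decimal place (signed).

Unadjusted (pooled respondent) estimate weights by respondent counts:
  (320/640)×28.4 + (160/640)×46.5 + (160/640)×69.9 = 43.3%
Post-stratifying to population shares instead:
  0.15×28.4 + 0.54×46.5 + 0.31×69.9 = 51.039%
Difference = 51.039 − 43.3 = 7.739 pp.

+7.7 percentage points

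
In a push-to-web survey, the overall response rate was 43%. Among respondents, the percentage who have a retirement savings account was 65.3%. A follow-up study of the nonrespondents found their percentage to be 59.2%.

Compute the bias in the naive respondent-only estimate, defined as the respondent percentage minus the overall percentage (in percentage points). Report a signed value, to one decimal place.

Nonresponse fraction = 1 − 0.43 = 0.57.
Bias = (nonresponse fraction) × (respondent percentage − nonrespondent percentage)
     = 0.57 × (65.3 − 59.2) = 0.57 × 6.1 = 3.477.

+3.5 percentage points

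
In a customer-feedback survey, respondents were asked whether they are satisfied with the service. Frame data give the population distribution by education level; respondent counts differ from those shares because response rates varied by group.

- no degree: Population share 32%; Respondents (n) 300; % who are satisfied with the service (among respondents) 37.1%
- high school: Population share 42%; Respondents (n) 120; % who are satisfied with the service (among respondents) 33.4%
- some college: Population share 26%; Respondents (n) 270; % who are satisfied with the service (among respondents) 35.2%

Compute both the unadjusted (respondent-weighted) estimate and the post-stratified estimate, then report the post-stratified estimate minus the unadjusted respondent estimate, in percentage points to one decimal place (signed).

Without adjustment, the pooled respondent share is:
  (300/690)×37.1 + (120/690)×33.4 + (270/690)×35.2 = 35.713%
Post-stratifying to population shares instead:
  0.32×37.1 + 0.42×33.4 + 0.26×35.2 = 35.052%
Difference = 35.052 − 35.713 = -0.661 pp.

-0.7 percentage points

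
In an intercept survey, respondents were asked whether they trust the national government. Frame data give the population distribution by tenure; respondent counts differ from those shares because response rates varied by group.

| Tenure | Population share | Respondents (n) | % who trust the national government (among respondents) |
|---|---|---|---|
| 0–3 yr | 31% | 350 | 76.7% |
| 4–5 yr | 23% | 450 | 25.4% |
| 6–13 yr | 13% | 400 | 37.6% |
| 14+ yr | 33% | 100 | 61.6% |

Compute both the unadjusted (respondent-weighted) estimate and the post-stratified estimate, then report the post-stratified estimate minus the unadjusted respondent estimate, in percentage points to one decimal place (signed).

+9.1 percentage points

Unadjusted (pooled respondent) estimate weights by respondent counts:
  (350/1300)×76.7 + (450/1300)×25.4 + (400/1300)×37.6 + (100/1300)×61.6 = 45.75%
Post-stratifying to population shares instead:
  0.31×76.7 + 0.23×25.4 + 0.13×37.6 + 0.33×61.6 = 54.835%
Difference = 54.835 − 45.75 = 9.085 pp.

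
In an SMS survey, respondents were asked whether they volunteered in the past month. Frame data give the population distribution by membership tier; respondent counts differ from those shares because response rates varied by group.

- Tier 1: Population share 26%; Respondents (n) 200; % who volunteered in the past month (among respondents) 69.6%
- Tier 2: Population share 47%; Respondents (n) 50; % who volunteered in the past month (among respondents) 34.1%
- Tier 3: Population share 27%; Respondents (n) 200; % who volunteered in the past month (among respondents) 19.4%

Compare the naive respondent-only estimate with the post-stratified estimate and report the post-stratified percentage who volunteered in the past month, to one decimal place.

Without adjustment, the pooled respondent share is:
  (200/450)×69.6 + (50/450)×34.1 + (200/450)×19.4 = 43.3444%
Post-stratified estimate weights by population shares:
  0.26×69.6 + 0.47×34.1 + 0.27×19.4 = 39.361%

39.4%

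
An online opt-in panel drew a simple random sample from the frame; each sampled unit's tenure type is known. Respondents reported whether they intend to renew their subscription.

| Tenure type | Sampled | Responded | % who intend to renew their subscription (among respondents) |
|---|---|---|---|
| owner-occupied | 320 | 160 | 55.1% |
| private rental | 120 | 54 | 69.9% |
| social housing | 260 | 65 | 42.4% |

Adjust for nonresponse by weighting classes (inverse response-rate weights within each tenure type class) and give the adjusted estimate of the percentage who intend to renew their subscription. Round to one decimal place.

Class response rates: owner-occupied 160/320 = 50%, private rental 54/120 = 45%, social housing 65/260 = 25%.
Inverse-response-rate weighting restores each class to its sampled count, so class totals weight by n_sampled:
  owner-occupied: 320 × 55.1 = 17,632
  private rental: 120 × 69.9 = 8388
  social housing: 260 × 42.4 = 11,024
Adjusted estimate = 37,044 / 700 = 52.92 → 52.9%.

52.9%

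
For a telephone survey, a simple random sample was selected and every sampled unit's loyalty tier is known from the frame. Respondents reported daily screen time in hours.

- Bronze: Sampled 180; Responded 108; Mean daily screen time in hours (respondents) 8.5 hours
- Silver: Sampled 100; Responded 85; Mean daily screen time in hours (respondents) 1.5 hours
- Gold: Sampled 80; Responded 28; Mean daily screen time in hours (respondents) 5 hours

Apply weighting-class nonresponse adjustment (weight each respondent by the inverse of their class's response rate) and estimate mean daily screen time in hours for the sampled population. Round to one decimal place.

5.8

Response rates by class: Bronze 108/180 = 60%, Silver 85/100 = 85%, Gold 28/80 = 35%.
Weighting each respondent by the inverse class response rate inflates each class back to its sampled size, so the class weight is n_sampled:
  Bronze: 180 × 8.5 = 1530
  Silver: 100 × 1.5 = 150
  Gold: 80 × 5 = 400
Adjusted estimate = 2080 / 360 = 5.77778 → 5.8.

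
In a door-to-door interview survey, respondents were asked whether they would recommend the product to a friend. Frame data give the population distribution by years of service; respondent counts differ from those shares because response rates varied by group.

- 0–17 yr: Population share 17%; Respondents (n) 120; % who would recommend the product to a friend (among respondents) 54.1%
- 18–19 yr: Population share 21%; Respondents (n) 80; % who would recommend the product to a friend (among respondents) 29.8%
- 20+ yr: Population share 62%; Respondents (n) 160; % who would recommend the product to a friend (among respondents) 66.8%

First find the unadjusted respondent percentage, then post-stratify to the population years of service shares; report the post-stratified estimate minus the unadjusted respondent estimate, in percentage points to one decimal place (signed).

Naive respondent-only estimate (weights = respondent counts):
  (120/360)×54.1 + (80/360)×29.8 + (160/360)×66.8 = 54.3444%
Post-stratifying to population shares instead:
  0.17×54.1 + 0.21×29.8 + 0.62×66.8 = 56.871%
Difference = 56.871 − 54.3444 = 2.5266 pp.

+2.5 percentage points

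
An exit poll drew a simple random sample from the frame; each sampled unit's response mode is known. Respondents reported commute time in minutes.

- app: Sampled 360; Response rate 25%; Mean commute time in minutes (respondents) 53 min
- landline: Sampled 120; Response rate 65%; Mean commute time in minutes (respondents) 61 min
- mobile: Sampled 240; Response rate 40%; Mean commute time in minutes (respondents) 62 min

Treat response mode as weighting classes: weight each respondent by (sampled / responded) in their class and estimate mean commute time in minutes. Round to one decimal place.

57.3

Weighting each respondent by the inverse class response rate inflates each class back to its sampled size, so the class weight is n_sampled:
  app: 360 × 53 = 19,080
  landline: 120 × 61 = 7320
  mobile: 240 × 62 = 14,880
Adjusted estimate = 41,280 / 720 = 57.3333 → 57.3.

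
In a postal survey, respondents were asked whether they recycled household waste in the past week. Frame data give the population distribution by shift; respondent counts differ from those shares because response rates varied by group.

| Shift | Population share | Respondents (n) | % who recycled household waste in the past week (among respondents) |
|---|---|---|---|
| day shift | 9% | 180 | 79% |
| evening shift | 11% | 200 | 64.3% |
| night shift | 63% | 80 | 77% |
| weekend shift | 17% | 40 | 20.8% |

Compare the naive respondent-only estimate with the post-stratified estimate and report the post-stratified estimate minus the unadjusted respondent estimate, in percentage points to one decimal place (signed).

Without adjustment, the pooled respondent share is:
  (180/500)×79 + (200/500)×64.3 + (80/500)×77 + (40/500)×20.8 = 68.144%
Reweighting by population shift shares:
  0.09×79 + 0.11×64.3 + 0.63×77 + 0.17×20.8 = 66.229%
Difference = 66.229 − 68.144 = -1.915 pp.

-1.9 percentage points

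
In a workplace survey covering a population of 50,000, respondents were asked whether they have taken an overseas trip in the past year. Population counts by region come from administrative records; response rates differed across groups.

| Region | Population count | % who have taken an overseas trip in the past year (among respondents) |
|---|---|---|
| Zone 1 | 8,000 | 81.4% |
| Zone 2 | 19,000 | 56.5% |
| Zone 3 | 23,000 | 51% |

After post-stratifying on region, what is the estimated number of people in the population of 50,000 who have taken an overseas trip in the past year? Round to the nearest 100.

29,000

Estimated count per cell = population count × respondent percentage:
  Zone 1: 8,000 × 81.4% = 6512
  Zone 2: 19,000 × 56.5% = 10,735
  Zone 3: 23,000 × 51% = 11,730
Estimated total = 28,977 → 29,000.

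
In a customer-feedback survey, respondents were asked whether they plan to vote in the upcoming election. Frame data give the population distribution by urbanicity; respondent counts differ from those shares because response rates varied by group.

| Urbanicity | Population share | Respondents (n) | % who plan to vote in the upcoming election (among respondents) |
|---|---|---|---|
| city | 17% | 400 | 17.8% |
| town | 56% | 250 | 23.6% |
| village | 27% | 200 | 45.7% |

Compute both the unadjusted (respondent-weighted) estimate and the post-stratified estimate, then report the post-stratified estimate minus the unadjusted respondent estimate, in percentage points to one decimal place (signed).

+2.5 percentage points

Without adjustment, the pooled respondent share is:
  (400/850)×17.8 + (250/850)×23.6 + (200/850)×45.7 = 26.0706%
Post-stratified estimate weights by population shares:
  0.17×17.8 + 0.56×23.6 + 0.27×45.7 = 28.581%
Difference = 28.581 − 26.0706 = 2.5104 pp.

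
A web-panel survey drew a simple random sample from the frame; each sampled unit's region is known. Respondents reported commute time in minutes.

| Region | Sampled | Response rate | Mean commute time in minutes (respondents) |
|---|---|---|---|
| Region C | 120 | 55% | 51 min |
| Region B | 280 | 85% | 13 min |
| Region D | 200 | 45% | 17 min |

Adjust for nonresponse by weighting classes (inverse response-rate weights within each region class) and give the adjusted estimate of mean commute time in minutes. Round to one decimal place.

Weighting each respondent by the inverse class response rate inflates each class back to its sampled size, so the class weight is n_sampled:
  Region C: 120 × 51 = 6120
  Region B: 280 × 13 = 3640
  Region D: 200 × 17 = 3400
Adjusted estimate = 13,160 / 600 = 21.9333 → 21.9.

21.9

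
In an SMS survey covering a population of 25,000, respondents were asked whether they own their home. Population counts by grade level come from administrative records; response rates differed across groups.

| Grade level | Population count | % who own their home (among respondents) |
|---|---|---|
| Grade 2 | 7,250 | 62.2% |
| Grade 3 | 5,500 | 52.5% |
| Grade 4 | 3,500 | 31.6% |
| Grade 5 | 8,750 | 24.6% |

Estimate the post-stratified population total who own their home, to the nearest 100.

10,700

Apply each group's respondent rate to its population count:
  Grade 2: 7,250 × 62.2% = 4509.5
  Grade 3: 5,500 × 52.5% = 2887.5
  Grade 4: 3,500 × 31.6% = 1106
  Grade 5: 8,750 × 24.6% = 2152.5
Estimated total = 10655.5 → 10,700.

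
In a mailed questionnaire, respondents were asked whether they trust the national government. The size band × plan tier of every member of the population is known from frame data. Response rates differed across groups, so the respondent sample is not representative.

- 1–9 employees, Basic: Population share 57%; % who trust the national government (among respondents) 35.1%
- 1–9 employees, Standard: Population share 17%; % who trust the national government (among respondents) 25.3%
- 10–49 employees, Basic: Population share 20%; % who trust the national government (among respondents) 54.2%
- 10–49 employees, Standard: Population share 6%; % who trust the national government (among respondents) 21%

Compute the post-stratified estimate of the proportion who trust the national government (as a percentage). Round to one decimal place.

Each cell contributes population-share × respondent value:
  1–9 employees, Basic: 0.57 × 35.1 = 20.007
  1–9 employees, Standard: 0.17 × 25.3 = 4.301
  10–49 employees, Basic: 0.2 × 54.2 = 10.84
  10–49 employees, Standard: 0.06 × 21 = 1.26
Post-stratified estimate = 36.408 → 36.4%.

36.4%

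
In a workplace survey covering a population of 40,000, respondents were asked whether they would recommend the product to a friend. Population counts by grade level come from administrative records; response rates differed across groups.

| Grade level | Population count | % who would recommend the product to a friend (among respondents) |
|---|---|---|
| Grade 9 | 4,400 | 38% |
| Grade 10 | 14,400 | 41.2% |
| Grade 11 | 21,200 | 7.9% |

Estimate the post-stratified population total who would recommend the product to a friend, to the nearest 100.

Each cell contributes its population count × the respondent rate:
  Grade 9: 4,400 × 38% = 1672
  Grade 10: 14,400 × 41.2% = 5932.8
  Grade 11: 21,200 × 7.9% = 1674.8
Estimated total = 9279.6 → 9,300.

9,300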